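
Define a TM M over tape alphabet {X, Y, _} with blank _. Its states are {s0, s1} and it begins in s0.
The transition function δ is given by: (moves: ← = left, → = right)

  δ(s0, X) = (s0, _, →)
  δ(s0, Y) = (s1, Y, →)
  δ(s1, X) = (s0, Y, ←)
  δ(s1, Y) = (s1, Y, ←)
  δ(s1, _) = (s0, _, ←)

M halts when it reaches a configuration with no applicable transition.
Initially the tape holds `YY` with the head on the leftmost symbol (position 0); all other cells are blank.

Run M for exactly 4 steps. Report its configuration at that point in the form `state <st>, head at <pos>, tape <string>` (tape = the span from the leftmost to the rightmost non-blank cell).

state s0, head at -2, tape YY

s0 | __[Y]Y   read Y → write Y, move →, go to s1
s1 | __Y[Y]   read Y → write Y, move ←, go to s1
s1 | __[Y]Y   read Y → write Y, move ←, go to s1
s1 | _[_]YY   read _ → write _, move ←, go to s0
s0 | [_]_YY
After 4 steps: state s0, head at -2, tape YY.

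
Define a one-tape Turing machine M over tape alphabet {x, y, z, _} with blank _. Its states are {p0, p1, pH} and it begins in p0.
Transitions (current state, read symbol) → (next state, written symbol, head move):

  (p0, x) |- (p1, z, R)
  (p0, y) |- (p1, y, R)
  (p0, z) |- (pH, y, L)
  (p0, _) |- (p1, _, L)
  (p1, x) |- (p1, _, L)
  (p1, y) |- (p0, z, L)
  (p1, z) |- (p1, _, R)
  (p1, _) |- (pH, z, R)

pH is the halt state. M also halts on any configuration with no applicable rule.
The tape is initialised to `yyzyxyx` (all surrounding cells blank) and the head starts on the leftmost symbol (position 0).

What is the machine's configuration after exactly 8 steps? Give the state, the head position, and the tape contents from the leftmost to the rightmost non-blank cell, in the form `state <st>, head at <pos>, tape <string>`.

p0 | [y]yzyxyx   read y → write y, move R, go to p1
p1 | y[y]zyxyx   read y → write z, move L, go to p0
p0 | [y]zzyxyx   read y → write y, move R, go to p1
p1 | y[z]zyxyx   read z → write _, move R, go to p1
p1 | y_[z]yxyx   read z → write _, move R, go to p1
p1 | y__[y]xyx   read y → write z, move L, go to p0
p0 | y_[_]zxyx   read _ → write _, move L, go to p1
p1 | y[_]_zxyx   read _ → write z, move R, go to pH
pH | yz[_]zxyx
After 8 steps: state pH, head at 2, tape yz_zxyx.

state pH, head at 2, tape yz_zxyx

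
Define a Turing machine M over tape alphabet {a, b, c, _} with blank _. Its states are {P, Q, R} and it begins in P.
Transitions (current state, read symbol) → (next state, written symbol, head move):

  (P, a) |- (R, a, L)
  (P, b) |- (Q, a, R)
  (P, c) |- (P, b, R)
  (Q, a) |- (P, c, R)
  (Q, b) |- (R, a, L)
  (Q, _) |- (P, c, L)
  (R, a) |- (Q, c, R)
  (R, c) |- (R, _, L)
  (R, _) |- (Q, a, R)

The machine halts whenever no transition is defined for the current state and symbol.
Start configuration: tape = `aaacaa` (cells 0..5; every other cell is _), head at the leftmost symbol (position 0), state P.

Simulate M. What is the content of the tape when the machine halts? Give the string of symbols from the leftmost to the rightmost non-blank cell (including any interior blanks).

bbaacaa

state=P head=0 tape=_[a]aacaa   (P,a)→(R,a,L)
state=R head=-1 tape=[_]aaacaa   (R,_)→(Q,a,R)
state=Q head=0 tape=a[a]aacaa   (Q,a)→(P,c,R)
state=P head=1 tape=ac[a]acaa   (P,a)→(R,a,L)
state=R head=0 tape=a[c]aacaa   (R,c)→(R,_,L)
state=R head=-1 tape=[a]_aacaa   (R,a)→(Q,c,R)
state=Q head=0 tape=c[_]aacaa   (Q,_)→(P,c,L)
state=P head=-1 tape=[c]caacaa   (P,c)→(P,b,R)
state=P head=0 tape=b[c]aacaa   (P,c)→(P,b,R)
state=P head=1 tape=bb[a]acaa   (P,a)→(R,a,L)
state=R head=0 tape=b[b]aacaa
The non-blank tape span at halt is bbaacaa.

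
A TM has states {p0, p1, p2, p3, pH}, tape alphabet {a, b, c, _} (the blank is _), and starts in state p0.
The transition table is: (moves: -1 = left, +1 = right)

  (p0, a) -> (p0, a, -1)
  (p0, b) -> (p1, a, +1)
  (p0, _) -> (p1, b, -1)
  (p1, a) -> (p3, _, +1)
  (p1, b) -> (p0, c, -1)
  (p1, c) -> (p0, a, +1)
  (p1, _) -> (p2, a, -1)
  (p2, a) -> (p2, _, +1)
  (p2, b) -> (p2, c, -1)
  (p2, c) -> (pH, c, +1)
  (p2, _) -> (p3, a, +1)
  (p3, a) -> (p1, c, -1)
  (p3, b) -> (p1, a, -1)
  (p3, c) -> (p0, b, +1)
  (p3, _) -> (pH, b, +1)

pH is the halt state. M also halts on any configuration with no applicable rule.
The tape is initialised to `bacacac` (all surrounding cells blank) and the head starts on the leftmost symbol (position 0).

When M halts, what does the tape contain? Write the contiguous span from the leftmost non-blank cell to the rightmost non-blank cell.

a_a_a_b__ab

state=p0 head=0 tape=[b]acacac_____   (p0,b)→(p1,a,+1)
state=p1 head=1 tape=a[a]cacac_____   (p1,a)→(p3,_,+1)
state=p3 head=2 tape=a_[c]acac_____   (p3,c)→(p0,b,+1)
state=p0 head=3 tape=a_b[a]cac_____   (p0,a)→(p0,a,-1)
state=p0 head=2 tape=a_[b]acac_____   (p0,b)→(p1,a,+1)
state=p1 head=3 tape=a_a[a]cac_____   (p1,a)→(p3,_,+1)
state=p3 head=4 tape=a_a_[c]ac_____   (p3,c)→(p0,b,+1)
state=p0 head=5 tape=a_a_b[a]c_____   (p0,a)→(p0,a,-1)
state=p0 head=4 tape=a_a_[b]ac_____   (p0,b)→(p1,a,+1)
state=p1 head=5 tape=a_a_a[a]c_____   (p1,a)→(p3,_,+1)
state=p3 head=6 tape=a_a_a_[c]_____   (p3,c)→(p0,b,+1)
state=p0 head=7 tape=a_a_a_b[_]____   (p0,_)→(p1,b,-1)
state=p1 head=6 tape=a_a_a_[b]b____   (p1,b)→(p0,c,-1)
state=p0 head=5 tape=a_a_a[_]cb____   (p0,_)→(p1,b,-1)
state=p1 head=4 tape=a_a_[a]bcb____   (p1,a)→(p3,_,+1)
state=p3 head=5 tape=a_a__[b]cb____   (p3,b)→(p1,a,-1)
state=p1 head=4 tape=a_a_[_]acb____   (p1,_)→(p2,a,-1)
state=p2 head=3 tape=a_a[_]aacb____   (p2,_)→(p3,a,+1)
state=p3 head=4 tape=a_aa[a]acb____   (p3,a)→(p1,c,-1)
state=p1 head=3 tape=a_a[a]cacb____   (p1,a)→(p3,_,+1)
state=p3 head=4 tape=a_a_[c]acb____   (p3,c)→(p0,b,+1)
state=p0 head=5 tape=a_a_b[a]cb____   (p0,a)→(p0,a,-1)
state=p0 head=4 tape=a_a_[b]acb____   (p0,b)→(p1,a,+1)
state=p1 head=5 tape=a_a_a[a]cb____   (p1,a)→(p3,_,+1)
state=p3 head=6 tape=a_a_a_[c]b____   (p3,c)→(p0,b,+1)
state=p0 head=7 tape=a_a_a_b[b]____   (p0,b)→(p1,a,+1)
state=p1 head=8 tape=a_a_a_ba[_]___   (p1,_)→(p2,a,-1)
state=p2 head=7 tape=a_a_a_b[a]a___   (p2,a)→(p2,_,+1)
state=p2 head=8 tape=a_a_a_b_[a]___   (p2,a)→(p2,_,+1)
state=p2 head=9 tape=a_a_a_b__[_]__   (p2,_)→(p3,a,+1)
state=p3 head=10 tape=a_a_a_b__a[_]_   (p3,_)→(pH,b,+1)
state=pH head=11 tape=a_a_a_b__ab[_]
The non-blank tape span at halt is a_a_a_b__ab.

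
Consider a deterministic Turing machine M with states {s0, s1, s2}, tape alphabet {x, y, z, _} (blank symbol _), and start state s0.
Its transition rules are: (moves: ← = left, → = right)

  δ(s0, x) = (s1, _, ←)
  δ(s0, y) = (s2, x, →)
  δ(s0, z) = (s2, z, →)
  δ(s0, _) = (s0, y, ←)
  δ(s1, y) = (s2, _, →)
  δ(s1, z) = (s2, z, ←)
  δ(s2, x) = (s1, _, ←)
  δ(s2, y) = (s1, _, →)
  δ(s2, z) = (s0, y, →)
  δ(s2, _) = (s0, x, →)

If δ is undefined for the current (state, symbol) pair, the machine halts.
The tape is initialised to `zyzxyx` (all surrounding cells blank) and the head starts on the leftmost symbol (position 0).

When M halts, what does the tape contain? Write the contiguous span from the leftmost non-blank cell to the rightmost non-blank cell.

state=s0 head=0 tape=_[z]yzxyx   (s0,z)→(s2,z,→)
state=s2 head=1 tape=_z[y]zxyx   (s2,y)→(s1,_,→)
state=s1 head=2 tape=_z_[z]xyx   (s1,z)→(s2,z,←)
state=s2 head=1 tape=_z[_]zxyx   (s2,_)→(s0,x,→)
state=s0 head=2 tape=_zx[z]xyx   (s0,z)→(s2,z,→)
state=s2 head=3 tape=_zxz[x]yx   (s2,x)→(s1,_,←)
state=s1 head=2 tape=_zx[z]_yx   (s1,z)→(s2,z,←)
state=s2 head=1 tape=_z[x]z_yx   (s2,x)→(s1,_,←)
state=s1 head=0 tape=_[z]_z_yx   (s1,z)→(s2,z,←)
state=s2 head=-1 tape=[_]z_z_yx   (s2,_)→(s0,x,→)
state=s0 head=0 tape=x[z]_z_yx   (s0,z)→(s2,z,→)
state=s2 head=1 tape=xz[_]z_yx   (s2,_)→(s0,x,→)
state=s0 head=2 tape=xzx[z]_yx   (s0,z)→(s2,z,→)
state=s2 head=3 tape=xzxz[_]yx   (s2,_)→(s0,x,→)
state=s0 head=4 tape=xzxzx[y]x   (s0,y)→(s2,x,→)
state=s2 head=5 tape=xzxzxx[x]   (s2,x)→(s1,_,←)
state=s1 head=4 tape=xzxzx[x]_
The non-blank tape span at halt is xzxzxx.

xzxzxx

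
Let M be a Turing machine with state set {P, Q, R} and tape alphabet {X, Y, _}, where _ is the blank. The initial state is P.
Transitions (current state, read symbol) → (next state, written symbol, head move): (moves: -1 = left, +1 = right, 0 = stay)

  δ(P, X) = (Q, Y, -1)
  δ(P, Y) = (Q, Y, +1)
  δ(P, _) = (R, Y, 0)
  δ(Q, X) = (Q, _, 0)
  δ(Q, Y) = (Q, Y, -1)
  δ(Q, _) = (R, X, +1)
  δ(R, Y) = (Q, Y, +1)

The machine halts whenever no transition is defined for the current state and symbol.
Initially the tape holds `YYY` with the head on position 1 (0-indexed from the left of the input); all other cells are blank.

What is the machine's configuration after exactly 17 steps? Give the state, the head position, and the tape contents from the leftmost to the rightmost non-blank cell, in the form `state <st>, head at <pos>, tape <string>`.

state Q, head at 0, tape XYYY

P | _Y[Y]Y   read Y → write Y, move +1, go to Q
Q | _YY[Y]   read Y → write Y, move -1, go to Q
Q | _Y[Y]Y   read Y → write Y, move -1, go to Q
Q | _[Y]YY   read Y → write Y, move -1, go to Q
Q | [_]YYY   read _ → write X, move +1, go to R
R | X[Y]YY   read Y → write Y, move +1, go to Q
Q | XY[Y]Y   read Y → write Y, move -1, go to Q
Q | X[Y]YY   read Y → write Y, move -1, go to Q
Q | [X]YYY   read X → write _, move 0, go to Q
Q | [_]YYY   read _ → write X, move +1, go to R
R | X[Y]YY   read Y → write Y, move +1, go to Q
Q | XY[Y]Y   read Y → write Y, move -1, go to Q
Q | X[Y]YY   read Y → write Y, move -1, go to Q
Q | [X]YYY   read X → write _, move 0, go to Q
Q | [_]YYY   read _ → write X, move +1, go to R
R | X[Y]YY   read Y → write Y, move +1, go to Q
Q | XY[Y]Y   read Y → write Y, move -1, go to Q
Q | X[Y]YY
After 17 steps: state Q, head at 0, tape XYYY.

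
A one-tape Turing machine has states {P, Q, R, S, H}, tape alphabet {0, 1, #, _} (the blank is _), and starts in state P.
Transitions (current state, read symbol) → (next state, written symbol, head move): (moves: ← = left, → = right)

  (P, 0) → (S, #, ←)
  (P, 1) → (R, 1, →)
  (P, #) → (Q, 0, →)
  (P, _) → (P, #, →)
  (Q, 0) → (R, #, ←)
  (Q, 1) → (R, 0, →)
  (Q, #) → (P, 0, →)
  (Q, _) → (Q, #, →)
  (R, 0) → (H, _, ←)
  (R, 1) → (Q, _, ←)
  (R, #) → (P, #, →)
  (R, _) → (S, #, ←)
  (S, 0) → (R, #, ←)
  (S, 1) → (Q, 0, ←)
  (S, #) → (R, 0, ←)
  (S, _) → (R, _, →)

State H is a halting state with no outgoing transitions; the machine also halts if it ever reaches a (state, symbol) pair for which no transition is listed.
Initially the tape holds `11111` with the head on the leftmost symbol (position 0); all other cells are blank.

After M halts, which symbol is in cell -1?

P | __[1]1111   read 1 → write 1, move →, go to R
R | __1[1]111   read 1 → write _, move ←, go to Q
Q | __[1]_111   read 1 → write 0, move →, go to R
R | __0[_]111   read _ → write #, move ←, go to S
S | __[0]#111   read 0 → write #, move ←, go to R
R | _[_]##111   read _ → write #, move ←, go to S
S | [_]###111   read _ → write _, move →, go to R
R | _[#]##111   read # → write #, move →, go to P
P | _#[#]#111   read # → write 0, move →, go to Q
Q | _#0[#]111   read # → write 0, move →, go to P
P | _#00[1]11   read 1 → write 1, move →, go to R
R | _#001[1]1   read 1 → write _, move ←, go to Q
Q | _#00[1]_1   read 1 → write 0, move →, go to R
R | _#000[_]1   read _ → write #, move ←, go to S
S | _#00[0]#1   read 0 → write #, move ←, go to R
R | _#0[0]##1   read 0 → write _, move ←, go to H
H | _#[0]_##1
Cell -1 holds # when M halts.

#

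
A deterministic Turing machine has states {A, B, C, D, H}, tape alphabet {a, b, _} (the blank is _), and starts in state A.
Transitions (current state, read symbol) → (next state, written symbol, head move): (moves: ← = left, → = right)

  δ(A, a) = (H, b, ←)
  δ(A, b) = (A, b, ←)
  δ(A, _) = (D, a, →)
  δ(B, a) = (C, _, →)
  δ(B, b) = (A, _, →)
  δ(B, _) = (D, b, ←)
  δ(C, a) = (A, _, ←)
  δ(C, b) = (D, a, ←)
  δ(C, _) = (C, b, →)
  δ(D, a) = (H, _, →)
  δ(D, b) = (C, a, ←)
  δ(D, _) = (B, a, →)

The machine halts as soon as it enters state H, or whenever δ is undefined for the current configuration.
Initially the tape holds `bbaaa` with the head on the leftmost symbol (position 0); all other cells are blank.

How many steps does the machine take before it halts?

A | __[b]baaa_   read b → write b, move ←, go to A
A | _[_]bbaaa_   read _ → write a, move →, go to D
D | _a[b]baaa_   read b → write a, move ←, go to C
C | _[a]abaaa_   read a → write _, move ←, go to A
A | [_]_abaaa_   read _ → write a, move →, go to D
D | a[_]abaaa_   read _ → write a, move →, go to B
B | aa[a]baaa_   read a → write _, move →, go to C
C | aa_[b]aaa_   read b → write a, move ←, go to D
D | aa[_]aaaa_   read _ → write a, move →, go to B
B | aaa[a]aaa_   read a → write _, move →, go to C
C | aaa_[a]aa_   read a → write _, move ←, go to A
A | aaa[_]_aa_   read _ → write a, move →, go to D
D | aaaa[_]aa_   read _ → write a, move →, go to B
B | aaaaa[a]a_   read a → write _, move →, go to C
C | aaaaa_[a]_   read a → write _, move ←, go to A
A | aaaaa[_]__   read _ → write a, move →, go to D
D | aaaaaa[_]_   read _ → write a, move →, go to B
B | aaaaaaa[_]   read _ → write b, move ←, go to D
D | aaaaaa[a]b   read a → write _, move →, go to H
H | aaaaaa_[b]
M halts after 19 transitions.

19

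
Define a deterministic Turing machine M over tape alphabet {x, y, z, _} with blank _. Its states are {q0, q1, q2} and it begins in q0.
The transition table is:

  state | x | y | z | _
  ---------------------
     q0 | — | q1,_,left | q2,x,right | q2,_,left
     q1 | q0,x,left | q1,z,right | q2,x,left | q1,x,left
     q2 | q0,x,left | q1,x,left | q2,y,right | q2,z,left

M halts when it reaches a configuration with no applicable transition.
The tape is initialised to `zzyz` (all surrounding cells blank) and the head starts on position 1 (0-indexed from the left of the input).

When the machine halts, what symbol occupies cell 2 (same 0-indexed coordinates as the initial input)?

state=q0 head=1 tape=z[z]yz   (q0,z)→(q2,x,right)
state=q2 head=2 tape=zx[y]z   (q2,y)→(q1,x,left)
state=q1 head=1 tape=z[x]xz   (q1,x)→(q0,x,left)
state=q0 head=0 tape=[z]xxz   (q0,z)→(q2,x,right)
state=q2 head=1 tape=x[x]xz   (q2,x)→(q0,x,left)
state=q0 head=0 tape=[x]xxz
Cell 2 holds x when M halts.

x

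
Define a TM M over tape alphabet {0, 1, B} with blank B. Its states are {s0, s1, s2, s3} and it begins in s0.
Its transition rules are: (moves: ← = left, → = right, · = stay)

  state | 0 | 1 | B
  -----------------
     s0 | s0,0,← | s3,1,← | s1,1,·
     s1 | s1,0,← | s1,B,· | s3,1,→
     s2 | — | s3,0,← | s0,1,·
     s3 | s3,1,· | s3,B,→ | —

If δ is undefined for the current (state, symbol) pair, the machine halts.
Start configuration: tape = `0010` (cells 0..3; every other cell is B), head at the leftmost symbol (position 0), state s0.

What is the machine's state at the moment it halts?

s0 | B[0]010B   read 0 → write 0, move ←, go to s0
s0 | [B]0010B   read B → write 1, move ·, go to s1
s1 | [1]0010B   read 1 → write B, move ·, go to s1
s1 | [B]0010B   read B → write 1, move →, go to s3
s3 | 1[0]010B   read 0 → write 1, move ·, go to s3
s3 | 1[1]010B   read 1 → write B, move →, go to s3
s3 | 1B[0]10B   read 0 → write 1, move ·, go to s3
s3 | 1B[1]10B   read 1 → write B, move →, go to s3
s3 | 1BB[1]0B   read 1 → write B, move →, go to s3
s3 | 1BBB[0]B   read 0 → write 1, move ·, go to s3
s3 | 1BBB[1]B   read 1 → write B, move →, go to s3
s3 | 1BBBB[B]
No transition is defined for (s3, B); M halts in state s3.

s3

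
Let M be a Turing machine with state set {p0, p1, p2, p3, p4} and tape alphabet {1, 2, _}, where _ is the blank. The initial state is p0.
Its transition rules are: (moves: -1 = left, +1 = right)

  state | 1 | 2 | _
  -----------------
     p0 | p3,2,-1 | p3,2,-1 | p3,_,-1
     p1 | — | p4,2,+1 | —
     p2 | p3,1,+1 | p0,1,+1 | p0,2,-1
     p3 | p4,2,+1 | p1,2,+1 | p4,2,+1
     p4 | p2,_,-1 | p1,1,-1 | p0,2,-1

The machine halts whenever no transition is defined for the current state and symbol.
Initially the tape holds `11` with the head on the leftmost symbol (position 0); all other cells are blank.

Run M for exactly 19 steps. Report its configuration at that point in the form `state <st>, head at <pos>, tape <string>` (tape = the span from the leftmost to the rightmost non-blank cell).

state p3, head at -3, tape 2221

p0 | ___[1]1   read 1 → write 2, move -1, go to p3
p3 | __[_]21   read _ → write 2, move +1, go to p4
p4 | __2[2]1   read 2 → write 1, move -1, go to p1
p1 | __[2]11   read 2 → write 2, move +1, go to p4
p4 | __2[1]1   read 1 → write _, move -1, go to p2
p2 | __[2]_1   read 2 → write 1, move +1, go to p0
p0 | __1[_]1   read _ → write _, move -1, go to p3
p3 | __[1]_1   read 1 → write 2, move +1, go to p4
p4 | __2[_]1   read _ → write 2, move -1, go to p0
p0 | __[2]21   read 2 → write 2, move -1, go to p3
p3 | _[_]221   read _ → write 2, move +1, go to p4
p4 | _2[2]21   read 2 → write 1, move -1, go to p1
p1 | _[2]121   read 2 → write 2, move +1, go to p4
p4 | _2[1]21   read 1 → write _, move -1, go to p2
p2 | _[2]_21   read 2 → write 1, move +1, go to p0
p0 | _1[_]21   read _ → write _, move -1, go to p3
p3 | _[1]_21   read 1 → write 2, move +1, go to p4
p4 | _2[_]21   read _ → write 2, move -1, go to p0
p0 | _[2]221   read 2 → write 2, move -1, go to p3
p3 | [_]2221
After 19 steps: state p3, head at -3, tape 2221.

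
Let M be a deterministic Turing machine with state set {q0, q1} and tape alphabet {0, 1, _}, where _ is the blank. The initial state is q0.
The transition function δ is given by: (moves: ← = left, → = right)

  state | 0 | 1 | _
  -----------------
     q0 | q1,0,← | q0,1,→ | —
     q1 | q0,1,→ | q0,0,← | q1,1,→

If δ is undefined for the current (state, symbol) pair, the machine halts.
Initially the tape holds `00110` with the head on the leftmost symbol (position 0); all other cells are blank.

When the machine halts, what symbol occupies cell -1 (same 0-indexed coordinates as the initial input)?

0

state=q0 head=0 tape=__[0]0110   (q0,0)→(q1,0,←)
state=q1 head=-1 tape=_[_]00110   (q1,_)→(q1,1,→)
state=q1 head=0 tape=_1[0]0110   (q1,0)→(q0,1,→)
state=q0 head=1 tape=_11[0]110   (q0,0)→(q1,0,←)
state=q1 head=0 tape=_1[1]0110   (q1,1)→(q0,0,←)
state=q0 head=-1 tape=_[1]00110   (q0,1)→(q0,1,→)
state=q0 head=0 tape=_1[0]0110   (q0,0)→(q1,0,←)
state=q1 head=-1 tape=_[1]00110   (q1,1)→(q0,0,←)
state=q0 head=-2 tape=[_]000110
Cell -1 holds 0 when M halts.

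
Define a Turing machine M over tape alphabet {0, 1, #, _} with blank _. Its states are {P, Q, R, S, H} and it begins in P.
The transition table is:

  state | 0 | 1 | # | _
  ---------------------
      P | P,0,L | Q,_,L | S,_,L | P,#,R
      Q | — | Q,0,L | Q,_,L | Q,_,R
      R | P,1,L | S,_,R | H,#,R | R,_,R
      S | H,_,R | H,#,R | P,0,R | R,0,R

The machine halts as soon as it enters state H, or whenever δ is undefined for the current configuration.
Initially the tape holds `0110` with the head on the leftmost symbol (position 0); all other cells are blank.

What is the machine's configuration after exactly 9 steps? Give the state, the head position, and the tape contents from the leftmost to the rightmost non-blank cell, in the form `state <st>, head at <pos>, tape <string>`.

state=P head=0 tape=__[0]110   (P,0)→(P,0,L)
state=P head=-1 tape=_[_]0110   (P,_)→(P,#,R)
state=P head=0 tape=_#[0]110   (P,0)→(P,0,L)
state=P head=-1 tape=_[#]0110   (P,#)→(S,_,L)
state=S head=-2 tape=[_]_0110   (S,_)→(R,0,R)
state=R head=-1 tape=0[_]0110   (R,_)→(R,_,R)
state=R head=0 tape=0_[0]110   (R,0)→(P,1,L)
state=P head=-1 tape=0[_]1110   (P,_)→(P,#,R)
state=P head=0 tape=0#[1]110   (P,1)→(Q,_,L)
state=Q head=-1 tape=0[#]_110
After 9 steps: state Q, head at -1, tape 0#_110.

state Q, head at -1, tape 0#_110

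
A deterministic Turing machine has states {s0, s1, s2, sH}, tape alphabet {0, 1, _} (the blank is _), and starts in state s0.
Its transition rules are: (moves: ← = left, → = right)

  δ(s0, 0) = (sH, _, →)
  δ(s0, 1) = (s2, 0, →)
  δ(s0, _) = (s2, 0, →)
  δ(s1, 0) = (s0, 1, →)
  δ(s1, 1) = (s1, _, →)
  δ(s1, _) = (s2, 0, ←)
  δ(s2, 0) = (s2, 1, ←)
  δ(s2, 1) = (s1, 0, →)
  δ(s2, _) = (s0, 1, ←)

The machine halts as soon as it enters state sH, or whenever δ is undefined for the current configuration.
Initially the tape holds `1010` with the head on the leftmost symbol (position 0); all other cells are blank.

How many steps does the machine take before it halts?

13

s0 | __[1]010__   read 1 → write 0, move →, go to s2
s2 | __0[0]10__   read 0 → write 1, move ←, go to s2
s2 | __[0]110__   read 0 → write 1, move ←, go to s2
s2 | _[_]1110__   read _ → write 1, move ←, go to s0
s0 | [_]11110__   read _ → write 0, move →, go to s2
s2 | 0[1]1110__   read 1 → write 0, move →, go to s1
s1 | 00[1]110__   read 1 → write _, move →, go to s1
s1 | 00_[1]10__   read 1 → write _, move →, go to s1
s1 | 00__[1]0__   read 1 → write _, move →, go to s1
s1 | 00___[0]__   read 0 → write 1, move →, go to s0
s0 | 00___1[_]_   read _ → write 0, move →, go to s2
s2 | 00___10[_]   read _ → write 1, move ←, go to s0
s0 | 00___1[0]1   read 0 → write _, move →, go to sH
sH | 00___1_[1]
M halts after 13 transitions.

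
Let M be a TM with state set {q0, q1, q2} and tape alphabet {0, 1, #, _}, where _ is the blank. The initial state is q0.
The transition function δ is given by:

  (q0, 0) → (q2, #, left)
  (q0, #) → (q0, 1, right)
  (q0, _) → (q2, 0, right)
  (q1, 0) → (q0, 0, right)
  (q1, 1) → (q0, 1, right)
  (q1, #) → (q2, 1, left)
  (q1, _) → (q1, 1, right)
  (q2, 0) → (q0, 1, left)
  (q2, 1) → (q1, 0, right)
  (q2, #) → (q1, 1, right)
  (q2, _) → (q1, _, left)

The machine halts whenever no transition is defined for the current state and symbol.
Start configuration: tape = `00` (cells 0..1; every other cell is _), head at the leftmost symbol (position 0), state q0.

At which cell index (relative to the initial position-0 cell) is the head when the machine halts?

state=q0 head=0 tape=___[0]0   (q0,0)→(q2,#,left)
state=q2 head=-1 tape=__[_]#0   (q2,_)→(q1,_,left)
state=q1 head=-2 tape=_[_]_#0   (q1,_)→(q1,1,right)
state=q1 head=-1 tape=_1[_]#0   (q1,_)→(q1,1,right)
state=q1 head=0 tape=_11[#]0   (q1,#)→(q2,1,left)
state=q2 head=-1 tape=_1[1]10   (q2,1)→(q1,0,right)
state=q1 head=0 tape=_10[1]0   (q1,1)→(q0,1,right)
state=q0 head=1 tape=_101[0]   (q0,0)→(q2,#,left)
state=q2 head=0 tape=_10[1]#   (q2,1)→(q1,0,right)
state=q1 head=1 tape=_100[#]   (q1,#)→(q2,1,left)
state=q2 head=0 tape=_10[0]1   (q2,0)→(q0,1,left)
state=q0 head=-1 tape=_1[0]11   (q0,0)→(q2,#,left)
state=q2 head=-2 tape=_[1]#11   (q2,1)→(q1,0,right)
state=q1 head=-1 tape=_0[#]11   (q1,#)→(q2,1,left)
state=q2 head=-2 tape=_[0]111   (q2,0)→(q0,1,left)
state=q0 head=-3 tape=[_]1111   (q0,_)→(q2,0,right)
state=q2 head=-2 tape=0[1]111   (q2,1)→(q1,0,right)
state=q1 head=-1 tape=00[1]11   (q1,1)→(q0,1,right)
state=q0 head=0 tape=001[1]1
At halt the head is at cell 0.

0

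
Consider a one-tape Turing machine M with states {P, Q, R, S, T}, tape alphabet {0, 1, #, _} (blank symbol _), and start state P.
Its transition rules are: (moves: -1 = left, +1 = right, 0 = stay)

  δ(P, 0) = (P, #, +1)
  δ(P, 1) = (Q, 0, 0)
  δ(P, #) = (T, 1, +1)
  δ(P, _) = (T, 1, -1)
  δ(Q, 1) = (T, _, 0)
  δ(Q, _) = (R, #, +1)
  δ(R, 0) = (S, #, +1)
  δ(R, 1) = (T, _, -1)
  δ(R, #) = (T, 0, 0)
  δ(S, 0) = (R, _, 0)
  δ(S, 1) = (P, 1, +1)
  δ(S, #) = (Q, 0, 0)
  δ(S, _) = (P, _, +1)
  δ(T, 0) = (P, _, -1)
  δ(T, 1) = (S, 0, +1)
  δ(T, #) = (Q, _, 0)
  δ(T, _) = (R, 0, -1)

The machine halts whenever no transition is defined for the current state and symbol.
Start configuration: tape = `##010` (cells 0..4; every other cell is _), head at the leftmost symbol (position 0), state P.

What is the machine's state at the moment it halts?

state=P head=0 tape=[#]#010_   (P,#)→(T,1,+1)
state=T head=1 tape=1[#]010_   (T,#)→(Q,_,0)
state=Q head=1 tape=1[_]010_   (Q,_)→(R,#,+1)
state=R head=2 tape=1#[0]10_   (R,0)→(S,#,+1)
state=S head=3 tape=1##[1]0_   (S,1)→(P,1,+1)
state=P head=4 tape=1##1[0]_   (P,0)→(P,#,+1)
state=P head=5 tape=1##1#[_]   (P,_)→(T,1,-1)
state=T head=4 tape=1##1[#]1   (T,#)→(Q,_,0)
state=Q head=4 tape=1##1[_]1   (Q,_)→(R,#,+1)
state=R head=5 tape=1##1#[1]   (R,1)→(T,_,-1)
state=T head=4 tape=1##1[#]_   (T,#)→(Q,_,0)
state=Q head=4 tape=1##1[_]_   (Q,_)→(R,#,+1)
state=R head=5 tape=1##1#[_]
No transition is defined for (R, _); M halts in state R.

R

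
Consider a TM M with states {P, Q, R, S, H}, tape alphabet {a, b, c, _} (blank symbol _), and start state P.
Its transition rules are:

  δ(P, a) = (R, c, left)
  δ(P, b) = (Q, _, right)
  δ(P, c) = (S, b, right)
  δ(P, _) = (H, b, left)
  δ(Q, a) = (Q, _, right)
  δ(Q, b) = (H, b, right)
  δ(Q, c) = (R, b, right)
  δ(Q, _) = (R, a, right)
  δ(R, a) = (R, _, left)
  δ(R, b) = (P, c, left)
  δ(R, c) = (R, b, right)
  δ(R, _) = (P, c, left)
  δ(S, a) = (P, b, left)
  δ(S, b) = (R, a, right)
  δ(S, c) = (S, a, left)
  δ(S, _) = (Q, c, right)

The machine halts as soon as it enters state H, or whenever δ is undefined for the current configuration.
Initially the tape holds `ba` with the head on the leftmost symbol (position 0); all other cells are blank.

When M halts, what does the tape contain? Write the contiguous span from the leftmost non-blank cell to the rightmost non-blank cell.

P | _[b]a__   read b → write _, move right, go to Q
Q | __[a]__   read a → write _, move right, go to Q
Q | ___[_]_   read _ → write a, move right, go to R
R | ___a[_]   read _ → write c, move left, go to P
P | ___[a]c   read a → write c, move left, go to R
R | __[_]cc   read _ → write c, move left, go to P
P | _[_]ccc   read _ → write b, move left, go to H
H | [_]bccc
The non-blank tape span at halt is bccc.

bccc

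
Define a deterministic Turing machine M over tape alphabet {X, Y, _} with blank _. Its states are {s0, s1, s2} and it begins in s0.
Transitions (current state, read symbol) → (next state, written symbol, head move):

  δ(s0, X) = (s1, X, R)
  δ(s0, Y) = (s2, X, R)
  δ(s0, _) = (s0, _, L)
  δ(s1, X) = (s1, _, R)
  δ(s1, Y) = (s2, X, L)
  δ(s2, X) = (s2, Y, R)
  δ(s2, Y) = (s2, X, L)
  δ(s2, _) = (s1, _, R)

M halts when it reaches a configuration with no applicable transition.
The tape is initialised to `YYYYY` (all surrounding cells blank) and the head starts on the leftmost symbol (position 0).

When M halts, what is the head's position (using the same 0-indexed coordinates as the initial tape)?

state=s0 head=0 tape=_[Y]YYYY_   (s0,Y)→(s2,X,R)
state=s2 head=1 tape=_X[Y]YYY_   (s2,Y)→(s2,X,L)
state=s2 head=0 tape=_[X]XYYY_   (s2,X)→(s2,Y,R)
state=s2 head=1 tape=_Y[X]YYY_   (s2,X)→(s2,Y,R)
state=s2 head=2 tape=_YY[Y]YY_   (s2,Y)→(s2,X,L)
state=s2 head=1 tape=_Y[Y]XYY_   (s2,Y)→(s2,X,L)
state=s2 head=0 tape=_[Y]XXYY_   (s2,Y)→(s2,X,L)
state=s2 head=-1 tape=[_]XXXYY_   (s2,_)→(s1,_,R)
state=s1 head=0 tape=_[X]XXYY_   (s1,X)→(s1,_,R)
state=s1 head=1 tape=__[X]XYY_   (s1,X)→(s1,_,R)
state=s1 head=2 tape=___[X]YY_   (s1,X)→(s1,_,R)
state=s1 head=3 tape=____[Y]Y_   (s1,Y)→(s2,X,L)
state=s2 head=2 tape=___[_]XY_   (s2,_)→(s1,_,R)
state=s1 head=3 tape=____[X]Y_   (s1,X)→(s1,_,R)
state=s1 head=4 tape=_____[Y]_   (s1,Y)→(s2,X,L)
state=s2 head=3 tape=____[_]X_   (s2,_)→(s1,_,R)
state=s1 head=4 tape=_____[X]_   (s1,X)→(s1,_,R)
state=s1 head=5 tape=______[_]
At halt the head is at cell 5.

5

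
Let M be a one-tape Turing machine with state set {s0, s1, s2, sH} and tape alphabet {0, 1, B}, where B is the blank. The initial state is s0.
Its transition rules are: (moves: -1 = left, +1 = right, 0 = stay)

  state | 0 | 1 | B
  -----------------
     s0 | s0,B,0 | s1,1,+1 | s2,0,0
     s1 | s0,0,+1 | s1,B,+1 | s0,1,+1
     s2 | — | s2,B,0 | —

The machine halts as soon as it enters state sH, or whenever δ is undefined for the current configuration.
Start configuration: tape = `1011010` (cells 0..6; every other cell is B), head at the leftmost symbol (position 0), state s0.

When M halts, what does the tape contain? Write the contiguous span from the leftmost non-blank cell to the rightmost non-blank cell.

s0 | [1]011010B   read 1 → write 1, move +1, go to s1
s1 | 1[0]11010B   read 0 → write 0, move +1, go to s0
s0 | 10[1]1010B   read 1 → write 1, move +1, go to s1
s1 | 101[1]010B   read 1 → write B, move +1, go to s1
s1 | 101B[0]10B   read 0 → write 0, move +1, go to s0
s0 | 101B0[1]0B   read 1 → write 1, move +1, go to s1
s1 | 101B01[0]B   read 0 → write 0, move +1, go to s0
s0 | 101B010[B]   read B → write 0, move 0, go to s2
s2 | 101B010[0]
The non-blank tape span at halt is 101B0100.

101B0100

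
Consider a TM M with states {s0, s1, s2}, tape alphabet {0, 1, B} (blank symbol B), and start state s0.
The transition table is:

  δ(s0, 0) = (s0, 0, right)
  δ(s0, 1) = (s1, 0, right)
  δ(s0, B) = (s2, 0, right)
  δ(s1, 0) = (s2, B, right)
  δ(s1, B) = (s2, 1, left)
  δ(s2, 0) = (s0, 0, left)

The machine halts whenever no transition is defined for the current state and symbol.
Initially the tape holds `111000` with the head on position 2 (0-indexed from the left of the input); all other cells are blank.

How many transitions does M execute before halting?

state=s0 head=2 tape=11[1]000BB   (s0,1)→(s1,0,right)
state=s1 head=3 tape=110[0]00BB   (s1,0)→(s2,B,right)
state=s2 head=4 tape=110B[0]0BB   (s2,0)→(s0,0,left)
state=s0 head=3 tape=110[B]00BB   (s0,B)→(s2,0,right)
state=s2 head=4 tape=1100[0]0BB   (s2,0)→(s0,0,left)
state=s0 head=3 tape=110[0]00BB   (s0,0)→(s0,0,right)
state=s0 head=4 tape=1100[0]0BB   (s0,0)→(s0,0,right)
state=s0 head=5 tape=11000[0]BB   (s0,0)→(s0,0,right)
state=s0 head=6 tape=110000[B]B   (s0,B)→(s2,0,right)
state=s2 head=7 tape=1100000[B]
M halts after 9 transitions.

9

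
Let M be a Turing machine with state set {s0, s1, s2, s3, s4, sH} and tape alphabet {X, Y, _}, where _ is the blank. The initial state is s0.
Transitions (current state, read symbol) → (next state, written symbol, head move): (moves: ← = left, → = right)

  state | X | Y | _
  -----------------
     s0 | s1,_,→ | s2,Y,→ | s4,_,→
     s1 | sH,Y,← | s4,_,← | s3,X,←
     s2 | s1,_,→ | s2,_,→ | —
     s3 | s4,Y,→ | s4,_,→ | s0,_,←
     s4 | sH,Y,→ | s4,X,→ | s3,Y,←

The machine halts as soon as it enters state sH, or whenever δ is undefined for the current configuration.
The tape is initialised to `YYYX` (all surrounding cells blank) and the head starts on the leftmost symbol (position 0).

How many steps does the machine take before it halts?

13

state=s0 head=0 tape=[Y]YYX_   (s0,Y)→(s2,Y,→)
state=s2 head=1 tape=Y[Y]YX_   (s2,Y)→(s2,_,→)
state=s2 head=2 tape=Y_[Y]X_   (s2,Y)→(s2,_,→)
state=s2 head=3 tape=Y__[X]_   (s2,X)→(s1,_,→)
state=s1 head=4 tape=Y___[_]   (s1,_)→(s3,X,←)
state=s3 head=3 tape=Y__[_]X   (s3,_)→(s0,_,←)
state=s0 head=2 tape=Y_[_]_X   (s0,_)→(s4,_,→)
state=s4 head=3 tape=Y__[_]X   (s4,_)→(s3,Y,←)
state=s3 head=2 tape=Y_[_]YX   (s3,_)→(s0,_,←)
state=s0 head=1 tape=Y[_]_YX   (s0,_)→(s4,_,→)
state=s4 head=2 tape=Y_[_]YX   (s4,_)→(s3,Y,←)
state=s3 head=1 tape=Y[_]YYX   (s3,_)→(s0,_,←)
state=s0 head=0 tape=[Y]_YYX   (s0,Y)→(s2,Y,→)
state=s2 head=1 tape=Y[_]YYX
M halts after 13 transitions.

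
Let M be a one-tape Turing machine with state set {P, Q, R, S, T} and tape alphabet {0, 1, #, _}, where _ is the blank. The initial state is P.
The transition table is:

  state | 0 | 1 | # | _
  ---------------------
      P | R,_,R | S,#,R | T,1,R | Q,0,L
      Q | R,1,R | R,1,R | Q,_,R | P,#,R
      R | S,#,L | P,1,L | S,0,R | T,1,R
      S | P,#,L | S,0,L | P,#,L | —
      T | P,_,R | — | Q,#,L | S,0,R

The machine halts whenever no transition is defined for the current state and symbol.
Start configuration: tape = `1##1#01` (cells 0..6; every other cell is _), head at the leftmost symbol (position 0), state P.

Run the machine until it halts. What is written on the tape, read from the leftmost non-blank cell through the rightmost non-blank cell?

0##0#01

state=P head=0 tape=_[1]##1#01   (P,1)→(S,#,R)
state=S head=1 tape=_#[#]#1#01   (S,#)→(P,#,L)
state=P head=0 tape=_[#]##1#01   (P,#)→(T,1,R)
state=T head=1 tape=_1[#]#1#01   (T,#)→(Q,#,L)
state=Q head=0 tape=_[1]##1#01   (Q,1)→(R,1,R)
state=R head=1 tape=_1[#]#1#01   (R,#)→(S,0,R)
state=S head=2 tape=_10[#]1#01   (S,#)→(P,#,L)
state=P head=1 tape=_1[0]#1#01   (P,0)→(R,_,R)
state=R head=2 tape=_1_[#]1#01   (R,#)→(S,0,R)
state=S head=3 tape=_1_0[1]#01   (S,1)→(S,0,L)
state=S head=2 tape=_1_[0]0#01   (S,0)→(P,#,L)
state=P head=1 tape=_1[_]#0#01   (P,_)→(Q,0,L)
state=Q head=0 tape=_[1]0#0#01   (Q,1)→(R,1,R)
state=R head=1 tape=_1[0]#0#01   (R,0)→(S,#,L)
state=S head=0 tape=_[1]##0#01   (S,1)→(S,0,L)
state=S head=-1 tape=[_]0##0#01
The non-blank tape span at halt is 0##0#01.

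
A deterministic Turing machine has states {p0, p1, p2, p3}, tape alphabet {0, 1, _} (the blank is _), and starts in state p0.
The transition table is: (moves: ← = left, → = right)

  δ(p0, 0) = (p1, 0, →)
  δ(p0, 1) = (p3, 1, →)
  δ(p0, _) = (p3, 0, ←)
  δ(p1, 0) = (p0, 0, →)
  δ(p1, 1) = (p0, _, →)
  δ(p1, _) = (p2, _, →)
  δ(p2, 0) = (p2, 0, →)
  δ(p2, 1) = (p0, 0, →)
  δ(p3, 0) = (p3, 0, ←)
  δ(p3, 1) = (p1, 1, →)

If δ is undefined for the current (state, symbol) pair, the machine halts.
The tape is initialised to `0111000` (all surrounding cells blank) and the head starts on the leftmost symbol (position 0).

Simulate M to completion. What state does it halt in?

p0 | [0]111000___   read 0 → write 0, move →, go to p1
p1 | 0[1]11000___   read 1 → write _, move →, go to p0
p0 | 0_[1]1000___   read 1 → write 1, move →, go to p3
p3 | 0_1[1]000___   read 1 → write 1, move →, go to p1
p1 | 0_11[0]00___   read 0 → write 0, move →, go to p0
p0 | 0_110[0]0___   read 0 → write 0, move →, go to p1
p1 | 0_1100[0]___   read 0 → write 0, move →, go to p0
p0 | 0_11000[_]__   read _ → write 0, move ←, go to p3
p3 | 0_1100[0]0__   read 0 → write 0, move ←, go to p3
p3 | 0_110[0]00__   read 0 → write 0, move ←, go to p3
p3 | 0_11[0]000__   read 0 → write 0, move ←, go to p3
p3 | 0_1[1]0000__   read 1 → write 1, move →, go to p1
p1 | 0_11[0]000__   read 0 → write 0, move →, go to p0
p0 | 0_110[0]00__   read 0 → write 0, move →, go to p1
p1 | 0_1100[0]0__   read 0 → write 0, move →, go to p0
p0 | 0_11000[0]__   read 0 → write 0, move →, go to p1
p1 | 0_110000[_]_   read _ → write _, move →, go to p2
p2 | 0_110000_[_]
No transition is defined for (p2, _); M halts in state p2.

p2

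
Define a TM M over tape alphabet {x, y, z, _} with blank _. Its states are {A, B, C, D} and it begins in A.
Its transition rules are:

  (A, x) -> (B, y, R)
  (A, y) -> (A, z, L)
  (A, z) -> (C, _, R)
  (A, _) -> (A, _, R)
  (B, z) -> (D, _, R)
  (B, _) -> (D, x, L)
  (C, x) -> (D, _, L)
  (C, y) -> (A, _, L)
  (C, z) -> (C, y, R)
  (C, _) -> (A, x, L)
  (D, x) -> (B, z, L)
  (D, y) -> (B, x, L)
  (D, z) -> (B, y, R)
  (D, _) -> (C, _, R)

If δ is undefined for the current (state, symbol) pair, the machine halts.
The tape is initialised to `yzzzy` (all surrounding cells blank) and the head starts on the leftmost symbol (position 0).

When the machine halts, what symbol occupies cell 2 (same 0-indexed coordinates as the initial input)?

y

state=A head=0 tape=_[y]zzzy   (A,y)→(A,z,L)
state=A head=-1 tape=[_]zzzzy   (A,_)→(A,_,R)
state=A head=0 tape=_[z]zzzy   (A,z)→(C,_,R)
state=C head=1 tape=__[z]zzy   (C,z)→(C,y,R)
state=C head=2 tape=__y[z]zy   (C,z)→(C,y,R)
state=C head=3 tape=__yy[z]y   (C,z)→(C,y,R)
state=C head=4 tape=__yyy[y]   (C,y)→(A,_,L)
state=A head=3 tape=__yy[y]_   (A,y)→(A,z,L)
state=A head=2 tape=__y[y]z_   (A,y)→(A,z,L)
state=A head=1 tape=__[y]zz_   (A,y)→(A,z,L)
state=A head=0 tape=_[_]zzz_   (A,_)→(A,_,R)
state=A head=1 tape=__[z]zz_   (A,z)→(C,_,R)
state=C head=2 tape=___[z]z_   (C,z)→(C,y,R)
state=C head=3 tape=___y[z]_   (C,z)→(C,y,R)
state=C head=4 tape=___yy[_]   (C,_)→(A,x,L)
state=A head=3 tape=___y[y]x   (A,y)→(A,z,L)
state=A head=2 tape=___[y]zx   (A,y)→(A,z,L)
state=A head=1 tape=__[_]zzx   (A,_)→(A,_,R)
state=A head=2 tape=___[z]zx   (A,z)→(C,_,R)
state=C head=3 tape=____[z]x   (C,z)→(C,y,R)
state=C head=4 tape=____y[x]   (C,x)→(D,_,L)
state=D head=3 tape=____[y]_   (D,y)→(B,x,L)
state=B head=2 tape=___[_]x_   (B,_)→(D,x,L)
state=D head=1 tape=__[_]xx_   (D,_)→(C,_,R)
state=C head=2 tape=___[x]x_   (C,x)→(D,_,L)
state=D head=1 tape=__[_]_x_   (D,_)→(C,_,R)
state=C head=2 tape=___[_]x_   (C,_)→(A,x,L)
state=A head=1 tape=__[_]xx_   (A,_)→(A,_,R)
state=A head=2 tape=___[x]x_   (A,x)→(B,y,R)
state=B head=3 tape=___y[x]_
Cell 2 holds y when M halts.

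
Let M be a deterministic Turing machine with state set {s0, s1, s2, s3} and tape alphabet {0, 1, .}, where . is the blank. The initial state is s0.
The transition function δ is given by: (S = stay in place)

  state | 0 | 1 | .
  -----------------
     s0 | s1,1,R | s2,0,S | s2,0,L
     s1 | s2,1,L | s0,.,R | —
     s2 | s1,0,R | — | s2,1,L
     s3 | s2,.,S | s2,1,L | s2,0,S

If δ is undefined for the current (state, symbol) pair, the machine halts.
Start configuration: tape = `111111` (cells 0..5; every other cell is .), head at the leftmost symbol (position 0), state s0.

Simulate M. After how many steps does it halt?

14

state=s0 head=0 tape=[1]11111..   (s0,1)→(s2,0,S)
state=s2 head=0 tape=[0]11111..   (s2,0)→(s1,0,R)
state=s1 head=1 tape=0[1]1111..   (s1,1)→(s0,.,R)
state=s0 head=2 tape=0.[1]111..   (s0,1)→(s2,0,S)
state=s2 head=2 tape=0.[0]111..   (s2,0)→(s1,0,R)
state=s1 head=3 tape=0.0[1]11..   (s1,1)→(s0,.,R)
state=s0 head=4 tape=0.0.[1]1..   (s0,1)→(s2,0,S)
state=s2 head=4 tape=0.0.[0]1..   (s2,0)→(s1,0,R)
state=s1 head=5 tape=0.0.0[1]..   (s1,1)→(s0,.,R)
state=s0 head=6 tape=0.0.0.[.].   (s0,.)→(s2,0,L)
state=s2 head=5 tape=0.0.0[.]0.   (s2,.)→(s2,1,L)
state=s2 head=4 tape=0.0.[0]10.   (s2,0)→(s1,0,R)
state=s1 head=5 tape=0.0.0[1]0.   (s1,1)→(s0,.,R)
state=s0 head=6 tape=0.0.0.[0].   (s0,0)→(s1,1,R)
state=s1 head=7 tape=0.0.0.1[.]
M halts after 14 transitions.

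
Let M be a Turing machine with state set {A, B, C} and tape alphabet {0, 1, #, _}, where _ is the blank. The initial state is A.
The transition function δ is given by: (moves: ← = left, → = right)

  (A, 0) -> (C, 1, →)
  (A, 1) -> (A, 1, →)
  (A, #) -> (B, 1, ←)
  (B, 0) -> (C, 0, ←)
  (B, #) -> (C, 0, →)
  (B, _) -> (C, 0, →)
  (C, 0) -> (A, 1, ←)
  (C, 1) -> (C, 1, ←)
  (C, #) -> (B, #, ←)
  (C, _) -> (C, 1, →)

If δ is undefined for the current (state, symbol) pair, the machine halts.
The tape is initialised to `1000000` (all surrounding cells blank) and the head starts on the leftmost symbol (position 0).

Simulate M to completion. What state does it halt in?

A

A | [1]000000_   read 1 → write 1, move →, go to A
A | 1[0]00000_   read 0 → write 1, move →, go to C
C | 11[0]0000_   read 0 → write 1, move ←, go to A
A | 1[1]10000_   read 1 → write 1, move →, go to A
A | 11[1]0000_   read 1 → write 1, move →, go to A
A | 111[0]000_   read 0 → write 1, move →, go to C
C | 1111[0]00_   read 0 → write 1, move ←, go to A
A | 111[1]100_   read 1 → write 1, move →, go to A
A | 1111[1]00_   read 1 → write 1, move →, go to A
A | 11111[0]0_   read 0 → write 1, move →, go to C
C | 111111[0]_   read 0 → write 1, move ←, go to A
A | 11111[1]1_   read 1 → write 1, move →, go to A
A | 111111[1]_   read 1 → write 1, move →, go to A
A | 1111111[_]
No transition is defined for (A, _); M halts in state A.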